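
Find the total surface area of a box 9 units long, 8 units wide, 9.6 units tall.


Shape: rectangular prism
l = 9 units, w = 8 units, h = 9.6 units
Formula: SA = 2(lw + lh + wh)
lw = 72, lh = 86.4, wh = 76.8
lw + lh + wh = 235.2
SA = 2 * 235.2
SA = 470.4
470.4 units^2


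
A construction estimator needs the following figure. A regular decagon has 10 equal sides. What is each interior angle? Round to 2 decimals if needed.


Shape: regular decagon (10 sides)
Formula: interior angle = (n - 2) * 180 / n
(n - 2) = 8
(n - 2) * 180 = 1440
angle = 1440 / 10
angle = 144
144 degrees


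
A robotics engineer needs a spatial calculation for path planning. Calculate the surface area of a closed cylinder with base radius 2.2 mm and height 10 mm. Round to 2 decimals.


Shape: closed cylinder
Radius r = 2.2 mm, Height h = 10 mm
Formula: SA = 2*pi*r^2 + 2*pi*r*h = 2*pi*r*(r + h)
r + h = 12.2
2 * r * (r + h) = 2 * 2.2 * 12.2 = 53.68
SA = 53.68 * pi
SA = 168.64
168.64 mm^2


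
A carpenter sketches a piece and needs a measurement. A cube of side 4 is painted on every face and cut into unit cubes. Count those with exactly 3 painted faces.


Large cube: 4 x 4 x 4, cut into unit cubes.
Cubes with 3 painted faces are at the corners. A cube always has 8 corners.
Count = 8
8 unit cubes


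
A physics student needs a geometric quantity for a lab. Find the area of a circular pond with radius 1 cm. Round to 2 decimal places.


Shape: circle
Radius r = 1 cm
Formula: A = pi * r^2
r^2 = 1^2 = 1
A = pi * 1
A = 3.14
3.14 cm^2


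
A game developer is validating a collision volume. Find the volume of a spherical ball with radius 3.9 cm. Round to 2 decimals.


Shape: sphere
Radius r = 3.9 cm
Formula: V = (4/3) * pi * r^3
r^3 = 59.319
(4/3) * 59.319 = 79.092
V = 79.092 * pi
V = 248.47
248.47 cm^3


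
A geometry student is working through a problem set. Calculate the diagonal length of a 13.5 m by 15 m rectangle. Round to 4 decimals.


Shape: rectangle (diagonal via Pythagoras)
Sides: 13.5 m and 15 m
Formula: d = sqrt(l^2 + w^2)
l^2 = 182.25, w^2 = 225
l^2 + w^2 = 407.25
d = sqrt(407.25)
d = 20.1804
20.1804 m


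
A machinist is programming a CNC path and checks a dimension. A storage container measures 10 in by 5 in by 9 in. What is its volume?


Shape: rectangular prism
l = 10 in, w = 5 in, h = 9 in
Formula: V = l * w * h
V = 10 * 5 * 9
V = 50 * 9
V = 450
450 in^3


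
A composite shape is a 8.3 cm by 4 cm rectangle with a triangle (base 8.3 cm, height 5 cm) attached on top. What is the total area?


Composite shape: rectangle + triangle
Rectangle area = 8.3 * 4 = 33.2
Triangle area = 0.5 * 8.3 * 5 = 20.75
Total = 33.2 + 20.75
Total = 53.95
53.95 cm^2


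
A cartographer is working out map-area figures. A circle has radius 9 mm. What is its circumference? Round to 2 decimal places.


Shape: circle
Radius r = 9 mm
Formula: C = 2 * pi * r
C = 2 * pi * 9
C = 18 * pi
C = 56.55
56.55 mm


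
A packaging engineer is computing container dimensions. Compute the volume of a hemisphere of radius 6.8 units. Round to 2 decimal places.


Shape: hemisphere (half of a sphere)
Radius r = 6.8 units
Formula: V = (1/2) * (4/3) * pi * r^3 = (2/3) * pi * r^3
r^3 = 314.432
(2/3) * 314.432 = 209.621333
V = 209.621333 * pi
V = 658.54
658.54 units^3


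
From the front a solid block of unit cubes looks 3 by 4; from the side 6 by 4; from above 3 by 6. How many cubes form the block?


Orthographic views of a solid rectangular block:
Front view 3 x 4 -> length = 3, height = 4
Side view 6 x 4 -> width = 6, height = 4 (consistent)
Top view 3 x 6 -> confirms length = 3, width = 6
The block is 3 x 6 x 4.
Total unit cubes = 3 * 6 * 4 = 72
72 unit cubes


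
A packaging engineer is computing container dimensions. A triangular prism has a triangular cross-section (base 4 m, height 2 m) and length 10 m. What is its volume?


Shape: triangular prism
Triangle base = 4 m, triangle height = 2 m, prism length L = 10 m
Formula: V = (1/2 * b * h_tri) * L
Cross-section area = 0.5 * 4 * 2 = 4
V = 4 * 10
V = 40
40 m^3


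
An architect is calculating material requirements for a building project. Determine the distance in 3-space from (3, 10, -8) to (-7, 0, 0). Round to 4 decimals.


3D distance between two points
P1 = (3, 10, -8), P2 = (-7, 0, 0)
Formula: d = sqrt((x2-x1)^2 + (y2-y1)^2 + (z2-z1)^2)
dx = -7 - 3 = -10
dy = 0 - 10 = -10
dz = 0 - -8 = 8
dx^2 + dy^2 + dz^2 = 100 + 100 + 64 = 264
d = sqrt(264)
d = 16.2481
16.2481 units


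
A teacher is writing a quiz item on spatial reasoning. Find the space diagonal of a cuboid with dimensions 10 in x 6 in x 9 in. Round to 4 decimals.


Shape: rectangular box (space diagonal)
l = 10 in, w = 6 in, h = 9 in
Visualize: the diagonal of the base, then a right triangle with that diagonal and the height.
Formula: d = sqrt(l^2 + w^2 + h^2)
l^2 + w^2 + h^2 = 100 + 36 + 81 = 217
d = sqrt(217)
d = 14.7309
14.7309 in


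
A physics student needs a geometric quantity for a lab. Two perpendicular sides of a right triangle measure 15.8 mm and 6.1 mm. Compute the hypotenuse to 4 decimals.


Shape: right triangle
Legs a = 15.8 mm, b = 6.1 mm
Formula: c = sqrt(a^2 + b^2)
a^2 = 249.64, b^2 = 37.21
a^2 + b^2 = 286.85
c = sqrt(286.85)
c = 16.9366
16.9366 mm


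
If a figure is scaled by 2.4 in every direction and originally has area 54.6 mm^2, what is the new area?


Linear scale factor k = 2.4
Original area = 54.6 mm^2
Rule: under a linear scaling by k, areas scale by k^2.
k^2 = 2.4^2 = 5.76
New area = 54.6 * 5.76
New area = 314.496
314.496 mm^2


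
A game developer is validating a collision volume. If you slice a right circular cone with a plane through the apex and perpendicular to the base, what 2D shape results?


Solid: right circular cone
Cutting plane: through the apex and perpendicular to the base
Visualize the intersection of the plane with the solid's surface.
The boundary of the cut region is a isosceles triangle.
isosceles triangle


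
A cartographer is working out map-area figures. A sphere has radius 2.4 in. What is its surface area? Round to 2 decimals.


Shape: sphere
Radius r = 2.4 in
Formula: SA = 4 * pi * r^2
r^2 = 5.76
SA = 4 * pi * 5.76
SA = 23.04 * pi
SA = 72.38
72.38 in^2


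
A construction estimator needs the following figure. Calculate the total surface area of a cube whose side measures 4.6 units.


Shape: cube
Side s = 4.6 units
A cube has 6 square faces.
Formula: SA = 6 * s^2
s^2 = 21.16
SA = 6 * 21.16
SA = 126.96
126.96 units^2


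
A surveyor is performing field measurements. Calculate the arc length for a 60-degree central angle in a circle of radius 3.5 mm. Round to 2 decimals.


Shape: circular arc
Radius r = 3.5 mm, Angle = 60 degrees
Formula: L = (angle/360) * 2 * pi * r
2 * pi * r = 7 * pi
L = (60/360) * 7 * pi
L = 1.166667 * pi
L = 3.67
3.67 mm


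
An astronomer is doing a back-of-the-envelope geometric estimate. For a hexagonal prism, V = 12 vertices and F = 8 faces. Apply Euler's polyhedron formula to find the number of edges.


Polyhedron: hexagonal prism
Euler's formula for convex polyhedra: V - E + F = 2
Given: V = 12 vertices and F = 8 faces
Solve for E:
E = V + F - 2 = 12 + 8 - 2 = 18
18 edges


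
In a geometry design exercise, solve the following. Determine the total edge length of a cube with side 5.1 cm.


Shape: cube
Side s = 5.1 cm
A cube has 12 edges, all equal.
Formula: total edge length = 12 * s
Total = 12 * 5.1
Total = 61.2
61.2 cm


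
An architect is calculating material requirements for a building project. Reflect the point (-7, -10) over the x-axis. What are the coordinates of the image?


Transformation: reflection
Original point: (-7, -10)
Rule for reflection over the x-axis: (x, y) -> (x, -y)
Apply: (-7, -10) -> (-7, 10)
(-7, 10)


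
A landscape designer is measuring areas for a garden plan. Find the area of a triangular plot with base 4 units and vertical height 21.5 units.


Shape: triangle
Base b = 4 units, Height h = 21.5 units
Formula: A = (1/2) * b * h
A = 0.5 * 4 * 21.5
A = 0.5 * 86
A = 43
43 units^2


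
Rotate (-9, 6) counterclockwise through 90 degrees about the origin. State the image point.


Transformation: rotation about the origin
Original point: (-9, 6)
Rule for 90 deg counterclockwise: (x, y) -> (-y, x)
Apply: (-9, 6) -> (-6, -9)
(-6, -9)


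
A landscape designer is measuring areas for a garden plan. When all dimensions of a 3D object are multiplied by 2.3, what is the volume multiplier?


Linear scale factor k = 2.3
Rule: under a linear scaling by k, volumes scale by k^3.
k^3 = 2.3 * 2.3 * 2.3
k^3 = 5.29 * 2.3
k^3 = 12.167
Volume scales by a factor of 12.167.
12.167 (dimensionless)


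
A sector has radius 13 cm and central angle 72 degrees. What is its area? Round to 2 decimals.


Shape: circular sector
Radius r = 13 cm, Angle = 72 degrees
Formula: A = (angle/360) * pi * r^2
r^2 = 169
Fraction of circle = 72/360
A = (72/360) * pi * 169
A = 33.8 * pi
A = 106.19
106.19 cm^2


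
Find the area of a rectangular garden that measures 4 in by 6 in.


Shape: rectangle
Length l = 4 in, Width w = 6 in
Formula: A = l * w
A = 4 * 6
A = 24
24 in^2


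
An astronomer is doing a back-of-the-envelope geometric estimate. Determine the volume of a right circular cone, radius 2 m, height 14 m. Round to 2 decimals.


Shape: cone
Radius r = 2 m, Height h = 14 m
Formula: V = (1/3) * pi * r^2 * h
r^2 = 4
pi * r^2 * h = pi * 4 * 14 = 56 * pi
V = 56 * pi / 3
V = 58.64
58.64 m^3


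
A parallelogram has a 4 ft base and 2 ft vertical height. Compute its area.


Shape: parallelogram
Base b = 4 ft, Height h = 2 ft
Formula: A = b * h
A = 4 * 2
A = 8
8 ft^2


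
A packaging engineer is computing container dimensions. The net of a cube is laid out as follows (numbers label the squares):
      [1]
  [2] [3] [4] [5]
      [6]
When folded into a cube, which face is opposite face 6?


Net: cross layout. Take square 3 as the base (bottom).
Fold the four squares in the horizontal row up around 3: 2 -> left, 4 -> right, 5 wraps to the top.
Fold 1 and 6 up from 3: 1 -> back, 6 -> front.
Opposite pairs are therefore: (1, 6), (2, 4), (3, 5).
Face 6 is opposite face 1.
face 1


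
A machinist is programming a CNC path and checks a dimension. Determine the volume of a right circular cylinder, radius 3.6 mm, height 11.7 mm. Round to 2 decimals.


Shape: cylinder
Radius r = 3.6 mm, Height h = 11.7 mm
Formula: V = pi * r^2 * h
r^2 = 12.96
V = pi * 12.96 * 11.7
V = 151.632 * pi
V = 476.37
476.37 mm^3


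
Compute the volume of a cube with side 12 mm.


Shape: cube
Side s = 12 mm
Formula: V = s^3
V = 12 * 12 * 12
V = 144 * 12
V = 1728
1728 mm^3


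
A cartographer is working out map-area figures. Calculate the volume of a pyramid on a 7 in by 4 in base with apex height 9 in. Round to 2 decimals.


Shape: rectangular pyramid
Base: 7 in x 4 in, Height h = 9 in
Formula: V = (1/3) * base_area * h
base_area = 7 * 4 = 28
base_area * h = 28 * 9 = 252
V = 252 / 3
V = 84
84 in^3


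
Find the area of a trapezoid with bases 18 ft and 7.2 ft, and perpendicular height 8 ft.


Shape: trapezoid
Parallel sides a = 18 ft, b = 7.2 ft; Height h = 8 ft
Formula: A = (a + b) * h / 2
a + b = 18 + 7.2 = 25.2
A = 25.2 * 8 / 2
A = 201.6 / 2
A = 100.8
100.8 ft^2


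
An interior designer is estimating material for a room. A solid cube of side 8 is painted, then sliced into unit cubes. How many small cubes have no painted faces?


Large cube: 8 x 8 x 8, cut into unit cubes.
n = 8, so n - 2 = 6
Unpainted cubes form the interior (n - 2)^3 block.
(n - 2)^3 = 6^3 = 216
216 unit cubes


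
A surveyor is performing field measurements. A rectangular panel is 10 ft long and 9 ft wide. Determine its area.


Shape: rectangle
Length l = 10 ft, Width w = 9 ft
Formula: A = l * w
A = 10 * 9
A = 90
90 ft^2


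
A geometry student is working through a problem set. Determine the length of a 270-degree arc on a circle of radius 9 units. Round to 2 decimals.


Shape: circular arc
Radius r = 9 units, Angle = 270 degrees
Formula: L = (angle/360) * 2 * pi * r
2 * pi * r = 18 * pi
L = (270/360) * 18 * pi
L = 13.5 * pi
L = 42.41
42.41 units


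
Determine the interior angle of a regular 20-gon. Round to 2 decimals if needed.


Shape: regular icosagon (20 sides)
Formula: interior angle = (n - 2) * 180 / n
(n - 2) = 18
(n - 2) * 180 = 3240
angle = 3240 / 20
angle = 162
162 degrees


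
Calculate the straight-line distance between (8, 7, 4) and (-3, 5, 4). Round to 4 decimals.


3D distance between two points
P1 = (8, 7, 4), P2 = (-3, 5, 4)
Formula: d = sqrt((x2-x1)^2 + (y2-y1)^2 + (z2-z1)^2)
dx = -3 - 8 = -11
dy = 5 - 7 = -2
dz = 4 - 4 = 0
dx^2 + dy^2 + dz^2 = 121 + 4 + 0 = 125
d = sqrt(125)
d = 11.1803
11.1803 units


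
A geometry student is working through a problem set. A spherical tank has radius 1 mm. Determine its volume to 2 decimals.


Shape: sphere
Radius r = 1 mm
Formula: V = (4/3) * pi * r^3
r^3 = 1
(4/3) * 1 = 1.333333
V = 1.333333 * pi
V = 4.19
4.19 mm^3


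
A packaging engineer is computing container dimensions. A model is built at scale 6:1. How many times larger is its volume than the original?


Linear scale factor k = 6
Rule: under a linear scaling by k, volumes scale by k^3.
k^3 = 6 * 6 * 6
k^3 = 36 * 6
k^3 = 216
Volume scales by a factor of 216.
216 (dimensionless)


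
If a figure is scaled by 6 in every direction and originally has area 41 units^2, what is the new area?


Linear scale factor k = 6
Original area = 41 units^2
Rule: under a linear scaling by k, areas scale by k^2.
k^2 = 6^2 = 36
New area = 41 * 36
New area = 1476
1476 units^2


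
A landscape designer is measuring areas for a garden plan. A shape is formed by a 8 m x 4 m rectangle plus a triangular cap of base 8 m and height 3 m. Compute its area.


Composite shape: rectangle + triangle
Rectangle area = 8 * 4 = 32
Triangle area = 0.5 * 8 * 3 = 12
Total = 32 + 12
Total = 44
44 m^2


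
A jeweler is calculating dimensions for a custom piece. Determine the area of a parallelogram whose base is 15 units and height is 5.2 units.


Shape: parallelogram
Base b = 15 units, Height h = 5.2 units
Formula: A = b * h
A = 15 * 5.2
A = 78
78 units^2


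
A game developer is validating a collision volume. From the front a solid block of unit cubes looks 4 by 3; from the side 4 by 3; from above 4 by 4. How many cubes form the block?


Orthographic views of a solid rectangular block:
Front view 4 x 3 -> length = 4, height = 3
Side view 4 x 3 -> width = 4, height = 3 (consistent)
Top view 4 x 4 -> confirms length = 4, width = 4
The block is 4 x 4 x 3.
Total unit cubes = 4 * 4 * 3 = 48
48 unit cubes


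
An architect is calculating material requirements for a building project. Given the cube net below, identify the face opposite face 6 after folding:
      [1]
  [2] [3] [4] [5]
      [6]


Net: cross layout. Take square 3 as the base (bottom).
Fold the four squares in the horizontal row up around 3: 2 -> left, 4 -> right, 5 wraps to the top.
Fold 1 and 6 up from 3: 1 -> back, 6 -> front.
Opposite pairs are therefore: (1, 6), (2, 4), (3, 5).
Face 6 is opposite face 1.
face 1


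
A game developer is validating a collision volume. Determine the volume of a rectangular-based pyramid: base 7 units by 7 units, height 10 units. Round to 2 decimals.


Shape: rectangular pyramid
Base: 7 units x 7 units, Height h = 10 units
Formula: V = (1/3) * base_area * h
base_area = 7 * 7 = 49
base_area * h = 49 * 10 = 490
V = 490 / 3
V = 163.33
163.33 units^3


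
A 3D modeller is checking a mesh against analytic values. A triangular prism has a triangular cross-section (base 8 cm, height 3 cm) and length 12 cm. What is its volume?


Shape: triangular prism
Triangle base = 8 cm, triangle height = 3 cm, prism length L = 12 cm
Formula: V = (1/2 * b * h_tri) * L
Cross-section area = 0.5 * 8 * 3 = 12
V = 12 * 12
V = 144
144 cm^3


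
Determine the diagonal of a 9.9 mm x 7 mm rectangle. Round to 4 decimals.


Shape: rectangle (diagonal via Pythagoras)
Sides: 9.9 mm and 7 mm
Formula: d = sqrt(l^2 + w^2)
l^2 = 98.01, w^2 = 49
l^2 + w^2 = 147.01
d = sqrt(147.01)
d = 12.1248
12.1248 mm


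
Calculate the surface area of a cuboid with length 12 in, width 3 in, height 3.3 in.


Shape: rectangular prism
l = 12 in, w = 3 in, h = 3.3 in
Formula: SA = 2(lw + lh + wh)
lw = 36, lh = 39.6, wh = 9.9
lw + lh + wh = 85.5
SA = 2 * 85.5
SA = 171
171 in^2


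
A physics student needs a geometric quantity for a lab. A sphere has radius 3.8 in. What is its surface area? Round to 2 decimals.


Shape: sphere
Radius r = 3.8 in
Formula: SA = 4 * pi * r^2
r^2 = 14.44
SA = 4 * pi * 14.44
SA = 57.76 * pi
SA = 181.46
181.46 in^2


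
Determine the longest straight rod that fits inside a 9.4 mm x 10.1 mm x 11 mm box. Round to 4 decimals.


Shape: rectangular box (space diagonal)
l = 9.4 mm, w = 10.1 mm, h = 11 mm
Visualize: the diagonal of the base, then a right triangle with that diagonal and the height.
Formula: d = sqrt(l^2 + w^2 + h^2)
l^2 + w^2 + h^2 = 88.36 + 102.01 + 121 = 311.37
d = sqrt(311.37)
d = 17.6457
17.6457 mm


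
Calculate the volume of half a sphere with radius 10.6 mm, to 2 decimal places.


Shape: hemisphere (half of a sphere)
Radius r = 10.6 mm
Formula: V = (1/2) * (4/3) * pi * r^3 = (2/3) * pi * r^3
r^3 = 1191.016
(2/3) * 1191.016 = 794.010667
V = 794.010667 * pi
V = 2494.46
2494.46 mm^3


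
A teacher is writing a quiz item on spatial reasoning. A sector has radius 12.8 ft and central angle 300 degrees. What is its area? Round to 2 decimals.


Shape: circular sector
Radius r = 12.8 ft, Angle = 300 degrees
Formula: A = (angle/360) * pi * r^2
r^2 = 163.84
Fraction of circle = 300/360
A = (300/360) * pi * 163.84
A = 136.533333 * pi
A = 428.93
428.93 ft^2


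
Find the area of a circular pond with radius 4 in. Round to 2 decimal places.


Shape: circle
Radius r = 4 in
Formula: A = pi * r^2
r^2 = 4^2 = 16
A = pi * 16
A = 50.27
50.27 in^2


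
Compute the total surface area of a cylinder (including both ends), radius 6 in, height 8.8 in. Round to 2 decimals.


Shape: closed cylinder
Radius r = 6 in, Height h = 8.8 in
Formula: SA = 2*pi*r^2 + 2*pi*r*h = 2*pi*r*(r + h)
r + h = 14.8
2 * r * (r + h) = 2 * 6 * 14.8 = 177.6
SA = 177.6 * pi
SA = 557.95
557.95 in^2


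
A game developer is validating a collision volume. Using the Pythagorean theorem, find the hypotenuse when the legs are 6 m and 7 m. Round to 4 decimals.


Shape: right triangle
Legs a = 6 m, b = 7 m
Formula: c = sqrt(a^2 + b^2)
a^2 = 36, b^2 = 49
a^2 + b^2 = 85
c = sqrt(85)
c = 9.2195
9.2195 m


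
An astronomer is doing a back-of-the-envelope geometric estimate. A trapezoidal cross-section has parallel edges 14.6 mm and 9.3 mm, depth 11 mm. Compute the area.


Shape: trapezoid
Parallel sides a = 14.6 mm, b = 9.3 mm; Height h = 11 mm
Formula: A = (a + b) * h / 2
a + b = 14.6 + 9.3 = 23.9
A = 23.9 * 11 / 2
A = 262.9 / 2
A = 131.45
131.45 mm^2


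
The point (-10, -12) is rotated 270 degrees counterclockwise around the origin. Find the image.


Transformation: rotation about the origin
Original point: (-10, -12)
Rule for 270 deg counterclockwise: (x, y) -> (y, -x)
Apply: (-10, -12) -> (-12, 10)
(-12, 10)


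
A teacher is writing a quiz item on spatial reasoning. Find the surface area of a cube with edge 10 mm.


Shape: cube
Side s = 10 mm
A cube has 6 square faces.
Formula: SA = 6 * s^2
s^2 = 100
SA = 6 * 100
SA = 600
600 mm^2


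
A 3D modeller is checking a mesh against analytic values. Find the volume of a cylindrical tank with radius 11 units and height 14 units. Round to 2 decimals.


Shape: cylinder
Radius r = 11 units, Height h = 14 units
Formula: V = pi * r^2 * h
r^2 = 121
V = pi * 121 * 14
V = 1694 * pi
V = 5321.86
5321.86 units^3


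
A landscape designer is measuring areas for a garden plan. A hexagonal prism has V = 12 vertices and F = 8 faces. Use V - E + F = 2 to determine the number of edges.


Polyhedron: hexagonal prism
Euler's formula for convex polyhedra: V - E + F = 2
Given: V = 12 vertices and F = 8 faces
Solve for E:
E = V + F - 2 = 12 + 8 - 2 = 18
18 edges


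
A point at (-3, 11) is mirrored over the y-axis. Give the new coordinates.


Transformation: reflection
Original point: (-3, 11)
Rule for reflection over the y-axis: (x, y) -> (-x, y)
Apply: (-3, 11) -> (3, 11)
(3, 11)


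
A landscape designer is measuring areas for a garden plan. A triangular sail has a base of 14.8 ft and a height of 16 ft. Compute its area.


Shape: triangle
Base b = 14.8 ft, Height h = 16 ft
Formula: A = (1/2) * b * h
A = 0.5 * 14.8 * 16
A = 0.5 * 236.8
A = 118.4
118.4 ft^2


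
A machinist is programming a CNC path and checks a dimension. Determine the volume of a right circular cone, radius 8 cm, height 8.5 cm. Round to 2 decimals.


Shape: cone
Radius r = 8 cm, Height h = 8.5 cm
Formula: V = (1/3) * pi * r^2 * h
r^2 = 64
pi * r^2 * h = pi * 64 * 8.5 = 544 * pi
V = 544 * pi / 3
V = 569.68
569.68 cm^3


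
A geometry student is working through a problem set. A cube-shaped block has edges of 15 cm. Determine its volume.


Shape: cube
Side s = 15 cm
Formula: V = s^3
V = 15 * 15 * 15
V = 225 * 15
V = 3375
3375 cm^3


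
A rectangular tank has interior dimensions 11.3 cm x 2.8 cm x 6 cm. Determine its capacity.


Shape: rectangular prism
l = 11.3 cm, w = 2.8 cm, h = 6 cm
Formula: V = l * w * h
V = 11.3 * 2.8 * 6
V = 31.64 * 6
V = 189.84
189.84 cm^3


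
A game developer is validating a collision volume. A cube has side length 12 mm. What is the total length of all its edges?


Shape: cube
Side s = 12 mm
A cube has 12 edges, all equal.
Formula: total edge length = 12 * s
Total = 12 * 12
Total = 144
144 mm


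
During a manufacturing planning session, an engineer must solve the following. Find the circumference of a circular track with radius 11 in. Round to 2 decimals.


Shape: circle
Radius r = 11 in
Formula: C = 2 * pi * r
C = 2 * pi * 11
C = 22 * pi
C = 69.12
69.12 in


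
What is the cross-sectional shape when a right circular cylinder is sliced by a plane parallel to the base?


Solid: right circular cylinder
Cutting plane: parallel to the base
Visualize the intersection of the plane with the solid's surface.
The boundary of the cut region is a circle.
circle


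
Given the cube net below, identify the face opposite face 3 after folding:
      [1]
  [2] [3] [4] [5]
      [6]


Net: cross layout. Take square 3 as the base (bottom).
Fold the four squares in the horizontal row up around 3: 2 -> left, 4 -> right, 5 wraps to the top.
Fold 1 and 6 up from 3: 1 -> back, 6 -> front.
Opposite pairs are therefore: (1, 6), (2, 4), (3, 5).
Face 3 is opposite face 5.
face 5


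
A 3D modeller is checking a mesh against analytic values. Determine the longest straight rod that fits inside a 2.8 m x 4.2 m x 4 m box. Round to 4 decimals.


Shape: rectangular box (space diagonal)
l = 2.8 m, w = 4.2 m, h = 4 m
Visualize: the diagonal of the base, then a right triangle with that diagonal and the height.
Formula: d = sqrt(l^2 + w^2 + h^2)
l^2 + w^2 + h^2 = 7.84 + 17.64 + 16 = 41.48
d = sqrt(41.48)
d = 6.4405
6.4405 m


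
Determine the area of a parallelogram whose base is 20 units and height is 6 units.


Shape: parallelogram
Base b = 20 units, Height h = 6 units
Formula: A = b * h
A = 20 * 6
A = 120
120 units^2


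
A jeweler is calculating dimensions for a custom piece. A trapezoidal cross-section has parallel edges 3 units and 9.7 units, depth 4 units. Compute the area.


Shape: trapezoid
Parallel sides a = 3 units, b = 9.7 units; Height h = 4 units
Formula: A = (a + b) * h / 2
a + b = 3 + 9.7 = 12.7
A = 12.7 * 4 / 2
A = 50.8 / 2
A = 25.4
25.4 units^2


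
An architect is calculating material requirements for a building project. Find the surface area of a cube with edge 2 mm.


Shape: cube
Side s = 2 mm
A cube has 6 square faces.
Formula: SA = 6 * s^2
s^2 = 4
SA = 6 * 4
SA = 24
24 mm^2


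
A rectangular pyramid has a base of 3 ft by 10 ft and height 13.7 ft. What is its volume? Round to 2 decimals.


Shape: rectangular pyramid
Base: 3 ft x 10 ft, Height h = 13.7 ft
Formula: V = (1/3) * base_area * h
base_area = 3 * 10 = 30
base_area * h = 30 * 13.7 = 411
V = 411 / 3
V = 137
137 ft^3


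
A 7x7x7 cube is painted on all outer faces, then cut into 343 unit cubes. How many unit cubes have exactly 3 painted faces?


Large cube: 7 x 7 x 7, cut into unit cubes.
Cubes with 3 painted faces are at the corners. A cube always has 8 corners.
Count = 8
8 unit cubes


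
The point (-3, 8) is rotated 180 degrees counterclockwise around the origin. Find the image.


Transformation: rotation about the origin
Original point: (-3, 8)
Rule for 180 deg: (x, y) -> (-x, -y)
Apply: (-3, 8) -> (3, -8)
(3, -8)


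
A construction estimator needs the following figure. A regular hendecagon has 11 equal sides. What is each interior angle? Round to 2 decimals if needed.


Shape: regular hendecagon (11 sides)
Formula: interior angle = (n - 2) * 180 / n
(n - 2) = 9
(n - 2) * 180 = 1620
angle = 1620 / 11
angle = 147.27
147.27 degrees


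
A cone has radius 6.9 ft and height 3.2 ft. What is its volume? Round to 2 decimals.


Shape: cone
Radius r = 6.9 ft, Height h = 3.2 ft
Formula: V = (1/3) * pi * r^2 * h
r^2 = 47.61
pi * r^2 * h = pi * 47.61 * 3.2 = 152.352 * pi
V = 152.352 * pi / 3
V = 159.54
159.54 ft^3


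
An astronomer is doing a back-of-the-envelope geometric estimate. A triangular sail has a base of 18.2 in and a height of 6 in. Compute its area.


Shape: triangle
Base b = 18.2 in, Height h = 6 in
Formula: A = (1/2) * b * h
A = 0.5 * 18.2 * 6
A = 0.5 * 109.2
A = 54.6
54.6 in^2


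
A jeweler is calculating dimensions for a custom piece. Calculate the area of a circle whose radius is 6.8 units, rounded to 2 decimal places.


Shape: circle
Radius r = 6.8 units
Formula: A = pi * r^2
r^2 = 6.8^2 = 46.24
A = pi * 46.24
A = 145.27
145.27 units^2


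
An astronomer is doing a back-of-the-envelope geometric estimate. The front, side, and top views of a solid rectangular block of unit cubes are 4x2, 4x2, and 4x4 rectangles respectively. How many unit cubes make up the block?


Orthographic views of a solid rectangular block:
Front view 4 x 2 -> length = 4, height = 2
Side view 4 x 2 -> width = 4, height = 2 (consistent)
Top view 4 x 4 -> confirms length = 4, width = 4
The block is 4 x 4 x 2.
Total unit cubes = 4 * 4 * 2 = 32
32 unit cubes


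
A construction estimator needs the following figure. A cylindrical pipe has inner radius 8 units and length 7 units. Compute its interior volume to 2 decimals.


Shape: cylinder
Radius r = 8 units, Height h = 7 units
Formula: V = pi * r^2 * h
r^2 = 64
V = pi * 64 * 7
V = 448 * pi
V = 1407.43
1407.43 units^3


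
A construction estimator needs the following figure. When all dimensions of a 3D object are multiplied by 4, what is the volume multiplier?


Linear scale factor k = 4
Rule: under a linear scaling by k, volumes scale by k^3.
k^3 = 4 * 4 * 4
k^3 = 16 * 4
k^3 = 64
Volume scales by a factor of 64.
64 (dimensionless)


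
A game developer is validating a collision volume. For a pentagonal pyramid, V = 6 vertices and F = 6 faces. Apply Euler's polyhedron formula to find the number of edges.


Polyhedron: pentagonal pyramid
Euler's formula for convex polyhedra: V - E + F = 2
Given: V = 6 vertices and F = 6 faces
Solve for E:
E = V + F - 2 = 6 + 6 - 2 = 10
10 edges


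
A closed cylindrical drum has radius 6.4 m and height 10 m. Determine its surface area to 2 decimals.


Shape: closed cylinder
Radius r = 6.4 m, Height h = 10 m
Formula: SA = 2*pi*r^2 + 2*pi*r*h = 2*pi*r*(r + h)
r + h = 16.4
2 * r * (r + h) = 2 * 6.4 * 16.4 = 209.92
SA = 209.92 * pi
SA = 659.48
659.48 m^2


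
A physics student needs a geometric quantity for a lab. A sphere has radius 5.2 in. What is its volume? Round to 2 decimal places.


Shape: sphere
Radius r = 5.2 in
Formula: V = (4/3) * pi * r^3
r^3 = 140.608
(4/3) * 140.608 = 187.477333
V = 187.477333 * pi
V = 588.98
588.98 in^3


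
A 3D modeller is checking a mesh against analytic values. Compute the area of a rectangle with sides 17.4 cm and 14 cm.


Shape: rectangle
Length l = 17.4 cm, Width w = 14 cm
Formula: A = l * w
A = 17.4 * 14
A = 243.6
243.6 cm^2


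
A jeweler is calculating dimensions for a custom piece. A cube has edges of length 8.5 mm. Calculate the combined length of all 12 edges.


Shape: cube
Side s = 8.5 mm
A cube has 12 edges, all equal.
Formula: total edge length = 12 * s
Total = 12 * 8.5
Total = 102
102 mm


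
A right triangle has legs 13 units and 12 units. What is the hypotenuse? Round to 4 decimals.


Shape: right triangle
Legs a = 13 units, b = 12 units
Formula: c = sqrt(a^2 + b^2)
a^2 = 169, b^2 = 144
a^2 + b^2 = 313
c = sqrt(313)
c = 17.6918
17.6918 units


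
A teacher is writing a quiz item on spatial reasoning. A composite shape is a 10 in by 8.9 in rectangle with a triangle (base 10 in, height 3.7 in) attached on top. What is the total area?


Composite shape: rectangle + triangle
Rectangle area = 10 * 8.9 = 89
Triangle area = 0.5 * 10 * 3.7 = 18.5
Total = 89 + 18.5
Total = 107.5
107.5 in^2


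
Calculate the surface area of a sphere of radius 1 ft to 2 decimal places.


Shape: sphere
Radius r = 1 ft
Formula: SA = 4 * pi * r^2
r^2 = 1
SA = 4 * pi * 1
SA = 4 * pi
SA = 12.57
12.57 ft^2


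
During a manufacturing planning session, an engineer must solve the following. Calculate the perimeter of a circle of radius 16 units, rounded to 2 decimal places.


Shape: circle
Radius r = 16 units
Formula: C = 2 * pi * r
C = 2 * pi * 16
C = 32 * pi
C = 100.53
100.53 units


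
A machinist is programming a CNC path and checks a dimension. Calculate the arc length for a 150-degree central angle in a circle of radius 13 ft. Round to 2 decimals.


Shape: circular arc
Radius r = 13 ft, Angle = 150 degrees
Formula: L = (angle/360) * 2 * pi * r
2 * pi * r = 26 * pi
L = (150/360) * 26 * pi
L = 10.833333 * pi
L = 34.03
34.03 ft


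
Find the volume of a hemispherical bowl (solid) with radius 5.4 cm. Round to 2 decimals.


Shape: hemisphere (half of a sphere)
Radius r = 5.4 cm
Formula: V = (1/2) * (4/3) * pi * r^3 = (2/3) * pi * r^3
r^3 = 157.464
(2/3) * 157.464 = 104.976
V = 104.976 * pi
V = 329.79
329.79 cm^3


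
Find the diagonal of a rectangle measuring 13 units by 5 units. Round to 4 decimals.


Shape: rectangle (diagonal via Pythagoras)
Sides: 13 units and 5 units
Formula: d = sqrt(l^2 + w^2)
l^2 = 169, w^2 = 25
l^2 + w^2 = 194
d = sqrt(194)
d = 13.9284
13.9284 units


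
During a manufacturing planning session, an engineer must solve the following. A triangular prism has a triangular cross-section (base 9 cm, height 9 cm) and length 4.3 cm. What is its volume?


Shape: triangular prism
Triangle base = 9 cm, triangle height = 9 cm, prism length L = 4.3 cm
Formula: V = (1/2 * b * h_tri) * L
Cross-section area = 0.5 * 9 * 9 = 40.5
V = 40.5 * 4.3
V = 174.15
174.15 cm^3


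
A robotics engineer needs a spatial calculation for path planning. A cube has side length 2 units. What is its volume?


Shape: cube
Side s = 2 units
Formula: V = s^3
V = 2 * 2 * 2
V = 4 * 2
V = 8
8 units^3


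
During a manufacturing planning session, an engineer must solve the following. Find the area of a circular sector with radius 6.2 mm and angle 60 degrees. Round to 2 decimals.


Shape: circular sector
Radius r = 6.2 mm, Angle = 60 degrees
Formula: A = (angle/360) * pi * r^2
r^2 = 38.44
Fraction of circle = 60/360
A = (60/360) * pi * 38.44
A = 6.406667 * pi
A = 20.13
20.13 mm^2


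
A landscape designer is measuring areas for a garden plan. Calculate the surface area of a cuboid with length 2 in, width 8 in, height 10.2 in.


Shape: rectangular prism
l = 2 in, w = 8 in, h = 10.2 in
Formula: SA = 2(lw + lh + wh)
lw = 16, lh = 20.4, wh = 81.6
lw + lh + wh = 118
SA = 2 * 118
SA = 236
236 in^2


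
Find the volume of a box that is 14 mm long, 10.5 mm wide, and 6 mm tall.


Shape: rectangular prism
l = 14 mm, w = 10.5 mm, h = 6 mm
Formula: V = l * w * h
V = 14 * 10.5 * 6
V = 147 * 6
V = 882
882 mm^3


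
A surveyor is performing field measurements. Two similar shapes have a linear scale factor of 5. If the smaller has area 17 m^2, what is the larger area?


Linear scale factor k = 5
Original area = 17 m^2
Rule: under a linear scaling by k, areas scale by k^2.
k^2 = 5^2 = 25
New area = 17 * 25
New area = 425
425 m^2


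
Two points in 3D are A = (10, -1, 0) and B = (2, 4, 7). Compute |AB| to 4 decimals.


3D distance between two points
P1 = (10, -1, 0), P2 = (2, 4, 7)
Formula: d = sqrt((x2-x1)^2 + (y2-y1)^2 + (z2-z1)^2)
dx = 2 - 10 = -8
dy = 4 - -1 = 5
dz = 7 - 0 = 7
dx^2 + dy^2 + dz^2 = 64 + 25 + 49 = 138
d = sqrt(138)
d = 11.7473
11.7473 units


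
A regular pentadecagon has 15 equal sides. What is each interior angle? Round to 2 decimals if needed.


Shape: regular pentadecagon (15 sides)
Formula: interior angle = (n - 2) * 180 / n
(n - 2) = 13
(n - 2) * 180 = 2340
angle = 2340 / 15
angle = 156
156 degrees


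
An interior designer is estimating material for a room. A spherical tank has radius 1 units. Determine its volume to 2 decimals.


Shape: sphere
Radius r = 1 units
Formula: V = (4/3) * pi * r^3
r^3 = 1
(4/3) * 1 = 1.333333
V = 1.333333 * pi
V = 4.19
4.19 units^3


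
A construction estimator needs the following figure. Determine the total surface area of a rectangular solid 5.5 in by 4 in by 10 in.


Shape: rectangular prism
l = 5.5 in, w = 4 in, h = 10 in
Formula: SA = 2(lw + lh + wh)
lw = 22, lh = 55, wh = 40
lw + lh + wh = 117
SA = 2 * 117
SA = 234
234 in^2


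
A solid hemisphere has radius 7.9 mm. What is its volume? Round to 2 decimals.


Shape: hemisphere (half of a sphere)
Radius r = 7.9 mm
Formula: V = (1/2) * (4/3) * pi * r^3 = (2/3) * pi * r^3
r^3 = 493.039
(2/3) * 493.039 = 328.692667
V = 328.692667 * pi
V = 1032.62
1032.62 mm^3


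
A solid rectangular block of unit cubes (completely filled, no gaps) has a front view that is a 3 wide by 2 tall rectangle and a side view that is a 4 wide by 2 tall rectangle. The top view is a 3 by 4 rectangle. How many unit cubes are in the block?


Orthographic views of a solid rectangular block:
Front view 3 x 2 -> length = 3, height = 2
Side view 4 x 2 -> width = 4, height = 2 (consistent)
Top view 3 x 4 -> confirms length = 3, width = 4
The block is 3 x 4 x 2.
Total unit cubes = 3 * 4 * 2 = 24
24 unit cubes


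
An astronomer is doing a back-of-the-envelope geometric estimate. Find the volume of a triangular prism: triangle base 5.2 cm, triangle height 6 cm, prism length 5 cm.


Shape: triangular prism
Triangle base = 5.2 cm, triangle height = 6 cm, prism length L = 5 cm
Formula: V = (1/2 * b * h_tri) * L
Cross-section area = 0.5 * 5.2 * 6 = 15.6
V = 15.6 * 5
V = 78
78 cm^3


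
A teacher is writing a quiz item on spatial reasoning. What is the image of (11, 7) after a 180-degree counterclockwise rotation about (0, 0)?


Transformation: rotation about the origin
Original point: (11, 7)
Rule for 180 deg: (x, y) -> (-x, -y)
Apply: (11, 7) -> (-11, -7)
(-11, -7)


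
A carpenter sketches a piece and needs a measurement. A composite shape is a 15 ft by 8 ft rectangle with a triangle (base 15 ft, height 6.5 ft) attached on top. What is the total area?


Composite shape: rectangle + triangle
Rectangle area = 15 * 8 = 120
Triangle area = 0.5 * 15 * 6.5 = 48.75
Total = 120 + 48.75
Total = 168.75
168.75 ft^2


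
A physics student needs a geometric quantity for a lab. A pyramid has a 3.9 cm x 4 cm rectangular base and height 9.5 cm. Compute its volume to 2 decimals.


Shape: rectangular pyramid
Base: 3.9 cm x 4 cm, Height h = 9.5 cm
Formula: V = (1/3) * base_area * h
base_area = 3.9 * 4 = 15.6
base_area * h = 15.6 * 9.5 = 148.2
V = 148.2 / 3
V = 49.4
49.4 cm^3


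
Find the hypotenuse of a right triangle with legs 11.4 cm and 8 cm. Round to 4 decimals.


Shape: right triangle
Legs a = 11.4 cm, b = 8 cm
Formula: c = sqrt(a^2 + b^2)
a^2 = 129.96, b^2 = 64
a^2 + b^2 = 193.96
c = sqrt(193.96)
c = 13.927
13.927 cm


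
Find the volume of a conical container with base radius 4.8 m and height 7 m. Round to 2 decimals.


Shape: cone
Radius r = 4.8 m, Height h = 7 m
Formula: V = (1/3) * pi * r^2 * h
r^2 = 23.04
pi * r^2 * h = pi * 23.04 * 7 = 161.28 * pi
V = 161.28 * pi / 3
V = 168.89
168.89 m^3


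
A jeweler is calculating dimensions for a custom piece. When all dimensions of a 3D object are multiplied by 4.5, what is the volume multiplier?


Linear scale factor k = 4.5
Rule: under a linear scaling by k, volumes scale by k^3.
k^3 = 4.5 * 4.5 * 4.5
k^3 = 20.25 * 4.5
k^3 = 91.125
Volume scales by a factor of 91.125.
91.125 (dimensionless)


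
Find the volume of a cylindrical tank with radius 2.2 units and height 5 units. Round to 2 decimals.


Shape: cylinder
Radius r = 2.2 units, Height h = 5 units
Formula: V = pi * r^2 * h
r^2 = 4.84
V = pi * 4.84 * 5
V = 24.2 * pi
V = 76.03
76.03 units^3


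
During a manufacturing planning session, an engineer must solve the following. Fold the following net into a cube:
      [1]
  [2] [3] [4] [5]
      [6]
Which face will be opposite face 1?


Net: cross layout. Take square 3 as the base (bottom).
Fold the four squares in the horizontal row up around 3: 2 -> left, 4 -> right, 5 wraps to the top.
Fold 1 and 6 up from 3: 1 -> back, 6 -> front.
Opposite pairs are therefore: (1, 6), (2, 4), (3, 5).
Face 1 is opposite face 6.
face 6


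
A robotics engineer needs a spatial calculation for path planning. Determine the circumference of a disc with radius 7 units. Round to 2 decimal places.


Shape: circle
Radius r = 7 units
Formula: C = 2 * pi * r
C = 2 * pi * 7
C = 14 * pi
C = 43.98
43.98 units


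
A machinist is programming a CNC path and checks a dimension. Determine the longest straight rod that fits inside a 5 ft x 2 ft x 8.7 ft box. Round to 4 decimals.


Shape: rectangular box (space diagonal)
l = 5 ft, w = 2 ft, h = 8.7 ft
Visualize: the diagonal of the base, then a right triangle with that diagonal and the height.
Formula: d = sqrt(l^2 + w^2 + h^2)
l^2 + w^2 + h^2 = 25 + 4 + 75.69 = 104.69
d = sqrt(104.69)
d = 10.2318
10.2318 ft


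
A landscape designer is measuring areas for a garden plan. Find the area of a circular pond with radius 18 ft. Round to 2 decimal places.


Shape: circle
Radius r = 18 ft
Formula: A = pi * r^2
r^2 = 18^2 = 324
A = pi * 324
A = 1017.88
1017.88 ft^2


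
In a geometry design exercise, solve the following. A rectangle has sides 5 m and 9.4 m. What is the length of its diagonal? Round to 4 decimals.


Shape: rectangle (diagonal via Pythagoras)
Sides: 5 m and 9.4 m
Formula: d = sqrt(l^2 + w^2)
l^2 = 25, w^2 = 88.36
l^2 + w^2 = 113.36
d = sqrt(113.36)
d = 10.6471
10.6471 m


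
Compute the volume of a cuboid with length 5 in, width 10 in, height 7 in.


Shape: rectangular prism
l = 5 in, w = 10 in, h = 7 in
Formula: V = l * w * h
V = 5 * 10 * 7
V = 50 * 7
V = 350
350 in^3


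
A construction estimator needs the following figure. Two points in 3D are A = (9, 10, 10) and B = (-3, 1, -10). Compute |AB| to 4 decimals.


3D distance between two points
P1 = (9, 10, 10), P2 = (-3, 1, -10)
Formula: d = sqrt((x2-x1)^2 + (y2-y1)^2 + (z2-z1)^2)
dx = -3 - 9 = -12
dy = 1 - 10 = -9
dz = -10 - 10 = -20
dx^2 + dy^2 + dz^2 = 144 + 81 + 400 = 625
d = sqrt(625)
d = 25.0
25 units


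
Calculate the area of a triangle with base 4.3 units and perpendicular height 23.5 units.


Shape: triangle
Base b = 4.3 units, Height h = 23.5 units
Formula: A = (1/2) * b * h
A = 0.5 * 4.3 * 23.5
A = 0.5 * 101.05
A = 50.525
50.525 units^2


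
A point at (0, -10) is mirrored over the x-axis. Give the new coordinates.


Transformation: reflection
Original point: (0, -10)
Rule for reflection over the x-axis: (x, y) -> (x, -y)
Apply: (0, -10) -> (0, 10)
(0, 10)
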